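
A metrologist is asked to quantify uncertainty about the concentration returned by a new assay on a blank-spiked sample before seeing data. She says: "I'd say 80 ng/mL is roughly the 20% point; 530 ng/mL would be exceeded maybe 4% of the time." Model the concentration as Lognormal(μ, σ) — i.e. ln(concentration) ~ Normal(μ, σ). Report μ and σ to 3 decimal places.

μ ≈ 4.996, σ ≈ 0.729

If T ~ Lognormal(μ,σ) then ln T ~ Normal(μ,σ), so the p-quantile of ln T is μ + z_p·σ.
ln(80) = 4.382 and ln(530) = 6.273; z_{0.2} = -0.8416, z_{0.96} = 1.751.
σ = (6.273 − 4.382)/(1.751 − (-0.8416)) = 0.729.
μ = 4.382 − (-0.8416)·0.729 = 4.996.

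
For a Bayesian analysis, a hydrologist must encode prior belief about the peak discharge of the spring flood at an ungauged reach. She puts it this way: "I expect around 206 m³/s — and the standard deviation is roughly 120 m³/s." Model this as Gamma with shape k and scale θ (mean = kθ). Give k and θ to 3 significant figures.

k ≈ 2.95, θ ≈ 69.9

For Gamma(k, scale θ): mean = kθ, variance = kθ², so CV = 1/√k.
CV = SD/mean = 120/206 = 0.5825, hence k = 1/CV² = 2.95.
Then θ = mean/k = 206/2.95 = 69.9.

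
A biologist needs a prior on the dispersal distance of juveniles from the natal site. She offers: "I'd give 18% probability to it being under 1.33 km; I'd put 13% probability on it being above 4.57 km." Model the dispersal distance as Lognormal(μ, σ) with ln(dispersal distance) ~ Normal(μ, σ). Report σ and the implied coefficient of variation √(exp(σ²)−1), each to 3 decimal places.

If T ~ Lognormal(μ,σ) then ln T ~ Normal(μ,σ), so the p-quantile of ln T is μ + z_p·σ.
ln(1.33) = 0.2852 and ln(4.57) = 1.52; z_{0.18} = -0.9154, z_{0.87} = 1.126.
σ = (1.52 − 0.2852)/(1.126 − (-0.9154)) = 0.605.
μ = 0.2852 − (-0.9154)·0.605 = 0.839.
CV = √(exp(σ²)−1) = √(exp(0.3655)−1) = 0.664.

σ ≈ 0.605, CV ≈ 0.664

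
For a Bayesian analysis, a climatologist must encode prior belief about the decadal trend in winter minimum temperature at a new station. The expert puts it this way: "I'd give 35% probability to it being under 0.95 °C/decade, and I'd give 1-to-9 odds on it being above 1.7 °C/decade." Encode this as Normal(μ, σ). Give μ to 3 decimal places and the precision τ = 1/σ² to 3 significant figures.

μ = 1.123, τ = 4.94

For Normal(μ,σ), the p-quantile is μ + z_p·σ. Here z_{0.35} = -0.3853, z_{0.9} = 1.282.
So 0.95 = μ − 0.3853σ and 1.7 = μ + 1.282σ.
Subtracting: σ = (1.7 − 0.95)/(1.282 − (-0.3853)) = 0.450.
Then μ = 0.95 − (-0.3853)·0.450 = 1.123.
Precision τ = 1/σ² = 1/0.4499² = 4.94.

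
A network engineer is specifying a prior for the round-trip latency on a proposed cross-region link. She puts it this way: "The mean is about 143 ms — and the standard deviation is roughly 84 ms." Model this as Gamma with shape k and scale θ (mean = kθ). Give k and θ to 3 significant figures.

For Gamma(k, scale θ): mean = kθ, variance = kθ², so CV = 1/√k.
CV = SD/mean = 84/143 = 0.5874, hence k = 1/CV² = 2.9.
Then θ = mean/k = 143/2.9 = 49.3.

k ≈ 2.9, θ ≈ 49.3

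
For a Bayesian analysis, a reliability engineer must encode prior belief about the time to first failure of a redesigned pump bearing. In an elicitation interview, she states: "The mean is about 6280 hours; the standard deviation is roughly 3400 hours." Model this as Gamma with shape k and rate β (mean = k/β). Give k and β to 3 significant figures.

For Gamma(k, rate β): mean = k/β, variance = k/β², so CV = 1/√k.
CV = SD/mean = 3400/6280 = 0.5414, hence k = 1/CV² = 3.41.
Then β = k/mean = 3.41/6280 = 0.000543.

k ≈ 3.41, β ≈ 0.000543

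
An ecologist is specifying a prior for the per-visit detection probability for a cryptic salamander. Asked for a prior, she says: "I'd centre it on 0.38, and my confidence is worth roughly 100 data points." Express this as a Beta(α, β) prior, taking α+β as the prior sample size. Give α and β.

α = 38, β = 62

Under the effective-sample-size interpretation, Beta(α, β) has prior mean α/(α+β) and prior sample size α+β.
So α+β = 100 and α/(α+β) = 0.38, giving α = 0.38·100 = 38 and β = 100 − 38 = 62.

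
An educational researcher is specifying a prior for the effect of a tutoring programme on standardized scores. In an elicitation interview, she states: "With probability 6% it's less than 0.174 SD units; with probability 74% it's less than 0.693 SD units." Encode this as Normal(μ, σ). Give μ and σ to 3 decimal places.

For Normal(μ,σ), the p-quantile is μ + z_p·σ. Here z_{0.06} = -1.555, z_{0.74} = 0.6433.
So 0.174 = μ − 1.555σ and 0.693 = μ + 0.6433σ.
Subtracting: σ = (0.693 − 0.174)/(0.6433 − (-1.555)) = 0.236.
Then μ = 0.174 − (-1.555)·0.236 = 0.541.

μ = 0.541, σ = 0.236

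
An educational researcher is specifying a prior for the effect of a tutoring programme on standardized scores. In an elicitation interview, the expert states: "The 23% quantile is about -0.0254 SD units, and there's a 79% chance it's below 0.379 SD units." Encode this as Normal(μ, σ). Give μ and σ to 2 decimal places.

For Normal(μ,σ), the p-quantile is μ + z_p·σ. Here z_{0.23} = -0.7388, z_{0.79} = 0.8064.
So -0.0254 = μ − 0.7388σ and 0.379 = μ + 0.8064σ.
Subtracting: σ = (0.379 − -0.0254)/(0.8064 − (-0.7388)) = 0.26.
Then μ = -0.0254 − (-0.7388)·0.26 = 0.17.

μ = 0.17, σ = 0.26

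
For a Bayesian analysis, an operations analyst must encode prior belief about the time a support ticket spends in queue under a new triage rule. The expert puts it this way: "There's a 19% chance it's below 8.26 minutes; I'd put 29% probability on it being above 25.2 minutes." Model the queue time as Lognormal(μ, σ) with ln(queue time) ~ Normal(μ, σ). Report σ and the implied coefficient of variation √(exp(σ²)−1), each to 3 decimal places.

σ ≈ 0.779, CV ≈ 0.914

If T ~ Lognormal(μ,σ) then ln T ~ Normal(μ,σ), so the p-quantile of ln T is μ + z_p·σ.
ln(8.26) = 2.111 and ln(25.2) = 3.227; z_{0.19} = -0.8779, z_{0.71} = 0.5534.
σ = (3.227 − 2.111)/(0.5534 − (-0.8779)) = 0.779.
μ = 2.111 − (-0.8779)·0.779 = 2.796.
CV = √(exp(σ²)−1) = √(exp(0.6073)−1) = 0.914.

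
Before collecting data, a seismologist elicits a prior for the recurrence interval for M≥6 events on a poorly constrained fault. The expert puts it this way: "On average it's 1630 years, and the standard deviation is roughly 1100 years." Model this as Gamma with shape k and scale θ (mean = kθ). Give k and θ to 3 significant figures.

For Gamma(k, scale θ): mean = kθ, variance = kθ², so CV = 1/√k.
CV = SD/mean = 1100/1630 = 0.6748, hence k = 1/CV² = 2.2.
Then θ = mean/k = 1630/2.2 = 742.

k ≈ 2.2, θ ≈ 742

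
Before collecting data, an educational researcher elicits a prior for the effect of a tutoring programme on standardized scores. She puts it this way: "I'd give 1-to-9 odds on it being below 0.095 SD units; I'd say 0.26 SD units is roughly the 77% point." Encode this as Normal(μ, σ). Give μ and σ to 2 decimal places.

The p-quantile of Normal(μ,σ) is μ + z_p·σ, with z_{0.1} = -1.282 and z_{0.77} = 0.7388.
Eliminate σ: μ = (z₂·x₁ − z₁·x₂)/(z₂ − z₁) = (0.7388·0.095 − (-1.282)·0.26)/2.02 = 0.20.
Then σ = (x₂ − x₁)/(z₂ − z₁) = (0.26 − 0.095)/2.02 = 0.08.

μ = 0.20, σ = 0.08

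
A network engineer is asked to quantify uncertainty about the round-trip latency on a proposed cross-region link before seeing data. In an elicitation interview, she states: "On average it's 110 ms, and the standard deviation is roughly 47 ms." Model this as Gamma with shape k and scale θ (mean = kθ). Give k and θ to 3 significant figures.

k ≈ 5.48, θ ≈ 20.1

For Gamma(k, scale θ): mean = kθ, variance = kθ², so CV = 1/√k.
CV = SD/mean = 47/110 = 0.4273, hence k = 1/CV² = 5.48.
Then θ = mean/k = 110/5.48 = 20.1.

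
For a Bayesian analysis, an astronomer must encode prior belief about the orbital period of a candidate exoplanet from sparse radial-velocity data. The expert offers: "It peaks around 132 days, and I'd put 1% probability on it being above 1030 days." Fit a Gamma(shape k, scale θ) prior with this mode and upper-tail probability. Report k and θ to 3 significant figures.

Gamma(k,θ) with k>1 has mode (k−1)θ, so θ = 132/(k−1).
Need P(X < 1030) = 0.99 with θ tied to k this way. Start at k = 2, θ = 132: P(X<1030) ≈ 0.996.
Too high — lower k to spread out. Iterating converges to k ≈ 1.8.
Then θ = 132/(1.8−1) ≈ 164.

k ≈ 1.8, θ ≈ 164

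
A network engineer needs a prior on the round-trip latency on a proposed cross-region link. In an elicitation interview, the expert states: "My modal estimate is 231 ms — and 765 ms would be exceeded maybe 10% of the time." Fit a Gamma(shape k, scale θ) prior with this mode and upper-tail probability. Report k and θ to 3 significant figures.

k ≈ 2.31, θ ≈ 176

Gamma(k,θ) with k>1 has mode (k−1)θ, so θ = 231/(k−1).
Need P(X < 765) = 0.9 with θ tied to k this way. Start at k = 2, θ = 231: P(X<765) ≈ 0.843.
Too low — raise k to concentrate. Iterating converges to k ≈ 2.31.
Then θ = 231/(2.31−1) ≈ 176.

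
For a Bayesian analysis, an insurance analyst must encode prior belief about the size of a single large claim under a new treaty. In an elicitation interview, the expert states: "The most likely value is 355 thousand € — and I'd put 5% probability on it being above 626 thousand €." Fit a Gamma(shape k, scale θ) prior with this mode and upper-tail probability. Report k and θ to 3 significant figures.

k ≈ 9.67, θ ≈ 41

Gamma(k,θ) with k>1 has mode (k−1)θ, so θ = 355/(k−1).
Need P(X < 626) = 0.95 with θ tied to k this way. Start at k = 2, θ = 355: P(X<626) ≈ 0.526.
Too low — raise k to concentrate. Iterating converges to k ≈ 9.67.
Then θ = 355/(9.67−1) ≈ 41.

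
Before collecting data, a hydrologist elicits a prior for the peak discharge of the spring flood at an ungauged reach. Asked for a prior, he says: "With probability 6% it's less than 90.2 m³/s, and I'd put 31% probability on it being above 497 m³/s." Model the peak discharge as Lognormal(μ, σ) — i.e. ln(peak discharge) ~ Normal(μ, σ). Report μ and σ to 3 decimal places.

If T ~ Lognormal(μ,σ) then ln T ~ Normal(μ,σ), so the p-quantile of ln T is μ + z_p·σ.
ln(90.2) = 4.502 and ln(497) = 6.209; z_{0.06} = -1.555, z_{0.69} = 0.4959.
σ = (6.209 − 4.502)/(0.4959 − (-1.555)) = 0.832.
μ = 4.502 − (-1.555)·0.832 = 5.796.

μ ≈ 5.796, σ ≈ 0.832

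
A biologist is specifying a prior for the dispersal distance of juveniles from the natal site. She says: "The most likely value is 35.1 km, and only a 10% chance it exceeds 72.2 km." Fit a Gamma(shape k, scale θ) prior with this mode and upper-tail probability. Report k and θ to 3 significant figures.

Gamma(k,θ) with k>1 has mode (k−1)θ, so θ = 35.1/(k−1).
Need P(X < 72.2) = 0.9 with θ tied to k this way. Start at k = 2, θ = 35.1: P(X<72.2) ≈ 0.609.
Too low — raise k to concentrate. Iterating converges to k ≈ 4.69.
Then θ = 35.1/(4.69−1) ≈ 9.51.

k ≈ 4.69, θ ≈ 9.51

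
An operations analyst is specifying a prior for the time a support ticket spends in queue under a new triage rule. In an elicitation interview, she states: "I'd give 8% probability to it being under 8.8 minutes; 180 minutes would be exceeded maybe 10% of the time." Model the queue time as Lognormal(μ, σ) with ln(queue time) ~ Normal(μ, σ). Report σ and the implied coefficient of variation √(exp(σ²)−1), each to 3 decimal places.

σ ≈ 1.123, CV ≈ 1.591

If T ~ Lognormal(μ,σ) then ln T ~ Normal(μ,σ), so the p-quantile of ln T is μ + z_p·σ.
ln(8.8) = 2.175 and ln(180) = 5.193; z_{0.08} = -1.405, z_{0.9} = 1.282.
σ = (5.193 − 2.175)/(1.282 − (-1.405)) = 1.123.
μ = 2.175 − (-1.405)·1.123 = 3.753.
CV = √(exp(σ²)−1) = √(exp(1.2621)−1) = 1.591.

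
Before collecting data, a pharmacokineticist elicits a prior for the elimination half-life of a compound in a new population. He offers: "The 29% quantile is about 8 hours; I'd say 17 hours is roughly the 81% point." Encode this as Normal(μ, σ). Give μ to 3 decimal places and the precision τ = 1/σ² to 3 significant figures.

The p-quantile of Normal(μ,σ) is μ + z_p·σ, with z_{0.29} = -0.5534 and z_{0.81} = 0.8779.
Eliminate σ: μ = (z₂·x₁ − z₁·x₂)/(z₂ − z₁) = (0.8779·8 − (-0.5534)·17)/1.431 = 11.480.
Then σ = (x₂ − x₁)/(z₂ − z₁) = (17 − 8)/1.431 = 6.288.
Precision τ = 1/σ² = 1/6.288² = 0.0253.

μ = 11.480, τ = 0.0253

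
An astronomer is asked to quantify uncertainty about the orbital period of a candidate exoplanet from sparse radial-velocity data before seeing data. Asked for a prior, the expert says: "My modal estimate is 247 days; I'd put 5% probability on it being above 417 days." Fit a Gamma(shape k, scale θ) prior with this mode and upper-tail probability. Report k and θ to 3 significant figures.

k ≈ 11.2, θ ≈ 24.3

Gamma(k,θ) with k>1 has mode (k−1)θ, so θ = 247/(k−1).
Need P(X < 417) = 0.95 with θ tied to k this way. Start at k = 2, θ = 247: P(X<417) ≈ 0.503.
Too low — raise k to concentrate. Iterating converges to k ≈ 11.2.
Then θ = 247/(11.2−1) ≈ 24.3.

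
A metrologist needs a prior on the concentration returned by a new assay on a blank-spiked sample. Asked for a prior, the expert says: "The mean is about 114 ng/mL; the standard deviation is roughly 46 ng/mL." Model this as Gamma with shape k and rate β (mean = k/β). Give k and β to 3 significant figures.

k ≈ 6.14, β ≈ 0.0539

For Gamma(k, rate β): mean = k/β, variance = k/β², so CV = 1/√k.
CV = SD/mean = 46/114 = 0.4035, hence k = 1/CV² = 6.14.
Then β = k/mean = 6.14/114 = 0.0539.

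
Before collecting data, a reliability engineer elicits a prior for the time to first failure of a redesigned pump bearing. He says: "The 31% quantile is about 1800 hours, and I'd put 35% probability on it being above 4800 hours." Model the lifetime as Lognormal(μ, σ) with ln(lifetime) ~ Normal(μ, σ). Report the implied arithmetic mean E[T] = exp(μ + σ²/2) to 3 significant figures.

E[T] ≈ 5810 hours

If T ~ Lognormal(μ,σ) then ln T ~ Normal(μ,σ), so the p-quantile of ln T is μ + z_p·σ.
ln(1800) = 7.496 and ln(4800) = 8.476; z_{0.31} = -0.4959, z_{0.65} = 0.3853.
σ = (8.476 − 7.496)/(0.3853 − (-0.4959)) = 1.113.
μ = 7.496 − (-0.4959)·1.113 = 8.047.
E[T] = exp(μ + σ²/2) = exp(8.047 + 0.6195) = 5810 hours.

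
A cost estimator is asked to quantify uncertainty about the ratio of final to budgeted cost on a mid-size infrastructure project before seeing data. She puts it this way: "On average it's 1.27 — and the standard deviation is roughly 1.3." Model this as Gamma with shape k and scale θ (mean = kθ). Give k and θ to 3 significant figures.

k ≈ 0.954, θ ≈ 1.33

For Gamma(k, scale θ): mean = kθ, variance = kθ², so CV = 1/√k.
CV = SD/mean = 1.3/1.27 = 1.024, hence k = 1/CV² = 0.954.
Then θ = mean/k = 1.27/0.954 = 1.33.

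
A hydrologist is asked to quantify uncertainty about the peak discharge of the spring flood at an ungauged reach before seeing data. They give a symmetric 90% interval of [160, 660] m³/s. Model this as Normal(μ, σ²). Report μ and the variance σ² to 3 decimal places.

A symmetric 90% interval runs μ ± z·σ with z = 1.645.
Half-width = 250, so σ = 250/1.645 = 151.9892 and σ² = 23100.719.
μ is the interval midpoint, 410.000.

μ = 410.000, σ² = 23100.719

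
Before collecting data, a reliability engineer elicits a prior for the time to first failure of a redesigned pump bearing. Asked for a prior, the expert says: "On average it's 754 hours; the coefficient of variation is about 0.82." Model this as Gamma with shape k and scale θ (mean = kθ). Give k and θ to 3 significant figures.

k ≈ 1.49, θ ≈ 507

For Gamma(k, scale θ): mean = kθ, variance = kθ², so CV = 1/√k.
CV = 0.82, hence k = 1/CV² = 1.49.
Then θ = mean/k = 754/1.49 = 507.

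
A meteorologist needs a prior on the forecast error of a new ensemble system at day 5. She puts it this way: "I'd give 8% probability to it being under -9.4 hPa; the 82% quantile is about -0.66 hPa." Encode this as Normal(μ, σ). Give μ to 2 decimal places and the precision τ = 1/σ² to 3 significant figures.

The p-quantile of Normal(μ,σ) is μ + z_p·σ, with z_{0.08} = -1.405 and z_{0.82} = 0.9154.
Eliminate σ: μ = (z₂·x₁ − z₁·x₂)/(z₂ − z₁) = (0.9154·-9.4 − (-1.405)·-0.66)/2.32 = -4.11.
Then σ = (x₂ − x₁)/(z₂ − z₁) = (-0.66 − -9.4)/2.32 = 3.77.
Precision τ = 1/σ² = 1/3.767² = 0.0705.

μ = -4.11, τ = 0.0705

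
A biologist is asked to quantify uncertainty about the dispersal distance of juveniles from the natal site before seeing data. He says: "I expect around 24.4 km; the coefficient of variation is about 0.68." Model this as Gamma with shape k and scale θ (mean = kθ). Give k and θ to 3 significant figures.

k ≈ 2.16, θ ≈ 11.3

For Gamma(k, scale θ): mean = kθ, variance = kθ², so CV = 1/√k.
CV = 0.68, hence k = 1/CV² = 2.16.
Then θ = mean/k = 24.4/2.16 = 11.3.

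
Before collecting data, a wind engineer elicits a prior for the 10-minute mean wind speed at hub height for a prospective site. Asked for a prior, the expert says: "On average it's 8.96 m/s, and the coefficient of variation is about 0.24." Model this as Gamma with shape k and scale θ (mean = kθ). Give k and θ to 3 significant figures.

k ≈ 17.4, θ ≈ 0.516

For Gamma(k, scale θ): mean = kθ, variance = kθ², so CV = 1/√k.
CV = 0.24, hence k = 1/CV² = 17.4.
Then θ = mean/k = 8.96/17.4 = 0.516.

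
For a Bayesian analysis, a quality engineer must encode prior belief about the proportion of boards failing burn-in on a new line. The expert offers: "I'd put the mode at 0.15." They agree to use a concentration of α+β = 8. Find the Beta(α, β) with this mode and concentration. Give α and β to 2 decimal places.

α = 1.90, β = 6.10

For α,β > 1 the Beta mode is (α−1)/(α+β−2). With α+β = 8, the mode is (α−1)/6.
Set (α−1)/6 = 0.15 → α = 1 + 0.15·6 = 1.90.
β = 8 − α = 6.10.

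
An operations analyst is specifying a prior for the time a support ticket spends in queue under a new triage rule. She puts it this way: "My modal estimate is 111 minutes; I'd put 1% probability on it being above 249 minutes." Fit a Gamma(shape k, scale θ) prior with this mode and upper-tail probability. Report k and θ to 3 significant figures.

Gamma(k,θ) with k>1 has mode (k−1)θ, so θ = 111/(k−1).
Need P(X < 249) = 0.99 with θ tied to k this way. Start at k = 2, θ = 111: P(X<249) ≈ 0.656.
Too low — raise k to concentrate. Iterating converges to k ≈ 8.36.
Then θ = 111/(8.36−1) ≈ 15.1.

k ≈ 8.36, θ ≈ 15.1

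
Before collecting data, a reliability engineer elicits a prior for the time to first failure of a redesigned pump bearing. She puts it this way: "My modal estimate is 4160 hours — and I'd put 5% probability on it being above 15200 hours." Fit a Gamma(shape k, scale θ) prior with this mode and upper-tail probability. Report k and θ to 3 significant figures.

k ≈ 2.53, θ ≈ 2730

Gamma(k,θ) with k>1 has mode (k−1)θ, so θ = 4160/(k−1).
Need P(X < 15200) = 0.95 with θ tied to k this way. Start at k = 2, θ = 4160: P(X<15200) ≈ 0.880.
Too low — raise k to concentrate. Iterating converges to k ≈ 2.53.
Then θ = 4160/(2.53−1) ≈ 2730.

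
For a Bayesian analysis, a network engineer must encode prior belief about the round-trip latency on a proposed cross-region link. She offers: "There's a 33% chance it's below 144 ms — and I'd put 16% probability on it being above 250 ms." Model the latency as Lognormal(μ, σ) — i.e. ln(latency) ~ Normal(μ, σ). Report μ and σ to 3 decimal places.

μ ≈ 5.139, σ ≈ 0.385

If T ~ Lognormal(μ,σ) then ln T ~ Normal(μ,σ), so the p-quantile of ln T is μ + z_p·σ.
ln(144) = 4.97 and ln(250) = 5.521; z_{0.33} = -0.4399, z_{0.84} = 0.9945.
σ = (5.521 − 4.97)/(0.9945 − (-0.4399)) = 0.385.
μ = 4.97 − (-0.4399)·0.385 = 5.139.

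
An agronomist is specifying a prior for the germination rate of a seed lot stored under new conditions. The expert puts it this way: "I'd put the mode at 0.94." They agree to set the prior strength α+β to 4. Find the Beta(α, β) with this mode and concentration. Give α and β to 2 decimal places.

α = 2.88, β = 1.12

For α,β > 1 the Beta mode is (α−1)/(α+β−2). With α+β = 4, the mode is (α−1)/2.
Set (α−1)/2 = 0.94 → α = 1 + 0.94·2 = 2.88.
β = 4 − α = 1.12.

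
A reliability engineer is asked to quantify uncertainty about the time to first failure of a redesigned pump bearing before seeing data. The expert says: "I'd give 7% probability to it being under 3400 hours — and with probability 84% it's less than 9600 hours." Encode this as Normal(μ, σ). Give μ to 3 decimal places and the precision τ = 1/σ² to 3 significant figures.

μ = 7104.041, τ = 1.59e-07

For Normal(μ,σ), the p-quantile is μ + z_p·σ. Here z_{0.07} = -1.476, z_{0.84} = 0.9945.
So 3400 = μ − 1.476σ and 9600 = μ + 0.9945σ.
Subtracting: σ = (9600 − 3400)/(0.9945 − (-1.476)) = 2509.869.
Then μ = 3400 − (-1.476)·2509.869 = 7104.041.
Precision τ = 1/σ² = 1/2510² = 1.59e-07.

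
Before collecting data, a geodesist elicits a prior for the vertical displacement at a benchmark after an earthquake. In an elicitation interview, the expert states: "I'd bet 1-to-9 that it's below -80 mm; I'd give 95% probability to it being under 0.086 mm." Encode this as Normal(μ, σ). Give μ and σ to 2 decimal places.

The p-quantile of Normal(μ,σ) is μ + z_p·σ, with z_{0.1} = -1.282 and z_{0.95} = 1.645.
Eliminate σ: μ = (z₂·x₁ − z₁·x₂)/(z₂ − z₁) = (1.645·-80 − (-1.282)·0.086)/2.926 = -44.93.
Then σ = (x₂ − x₁)/(z₂ − z₁) = (0.086 − -80)/2.926 = 27.37.

μ = -44.93, σ = 27.37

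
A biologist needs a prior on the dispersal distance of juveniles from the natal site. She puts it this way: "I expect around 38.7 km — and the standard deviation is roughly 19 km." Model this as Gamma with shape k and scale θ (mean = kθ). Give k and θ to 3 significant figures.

k ≈ 4.15, θ ≈ 9.33

For Gamma(k, scale θ): mean = kθ, variance = kθ², so CV = 1/√k.
CV = SD/mean = 19/38.7 = 0.491, hence k = 1/CV² = 4.15.
Then θ = mean/k = 38.7/4.15 = 9.33.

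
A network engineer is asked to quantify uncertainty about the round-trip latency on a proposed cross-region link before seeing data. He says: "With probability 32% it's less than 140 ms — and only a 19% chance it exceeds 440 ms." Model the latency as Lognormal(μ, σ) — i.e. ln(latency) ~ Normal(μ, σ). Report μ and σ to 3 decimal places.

If T ~ Lognormal(μ,σ) then ln T ~ Normal(μ,σ), so the p-quantile of ln T is μ + z_p·σ.
ln(140) = 4.942 and ln(440) = 6.087; z_{0.32} = -0.4677, z_{0.81} = 0.8779.
σ = (6.087 − 4.942)/(0.8779 − (-0.4677)) = 0.851.
μ = 4.942 − (-0.4677)·0.851 = 5.340.

μ ≈ 5.340, σ ≈ 0.851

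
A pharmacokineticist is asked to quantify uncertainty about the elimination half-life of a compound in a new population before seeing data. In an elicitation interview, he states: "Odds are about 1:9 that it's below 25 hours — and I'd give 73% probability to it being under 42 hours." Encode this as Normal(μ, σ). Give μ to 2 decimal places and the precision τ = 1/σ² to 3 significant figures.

For Normal(μ,σ), the p-quantile is μ + z_p·σ. Here z_{0.1} = -1.282, z_{0.73} = 0.6128.
So 25 = μ − 1.282σ and 42 = μ + 0.6128σ.
Subtracting: σ = (42 − 25)/(0.6128 − (-1.282)) = 8.97.
Then μ = 25 − (-1.282)·8.97 = 36.50.
Precision τ = 1/σ² = 1/8.974² = 0.0124.

μ = 36.50, τ = 0.0124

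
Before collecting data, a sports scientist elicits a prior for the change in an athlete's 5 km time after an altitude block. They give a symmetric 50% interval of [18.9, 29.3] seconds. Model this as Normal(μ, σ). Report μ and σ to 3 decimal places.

μ = 24.100, σ = 7.710

A symmetric 50% interval runs μ ± z·σ with z = 0.6745.
Half-width = 5.2, so σ = 5.2/0.6745 = 7.710.
μ is the interval midpoint, 24.100.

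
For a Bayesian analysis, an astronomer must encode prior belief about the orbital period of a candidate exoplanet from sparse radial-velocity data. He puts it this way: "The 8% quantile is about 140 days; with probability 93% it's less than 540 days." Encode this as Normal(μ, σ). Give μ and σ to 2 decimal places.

μ = 335.09, σ = 138.85

The p-quantile of Normal(μ,σ) is μ + z_p·σ, with z_{0.08} = -1.405 and z_{0.93} = 1.476.
Eliminate σ: μ = (z₂·x₁ − z₁·x₂)/(z₂ − z₁) = (1.476·140 − (-1.405)·540)/2.881 = 335.09.
Then σ = (x₂ − x₁)/(z₂ − z₁) = (540 − 140)/2.881 = 138.85.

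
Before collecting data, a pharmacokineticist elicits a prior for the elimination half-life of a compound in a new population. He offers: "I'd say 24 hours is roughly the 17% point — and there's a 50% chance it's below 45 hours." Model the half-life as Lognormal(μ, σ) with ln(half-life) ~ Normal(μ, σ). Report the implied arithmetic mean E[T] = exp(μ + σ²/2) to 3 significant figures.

E[T] ≈ 55.9 hours

If T ~ Lognormal(μ,σ) then ln T ~ Normal(μ,σ), so the p-quantile of ln T is μ + z_p·σ.
ln(24) = 3.178 and ln(45) = 3.807; z_{0.17} = -0.9542, z_{0.5} = 0.
σ = (3.807 − 3.178)/(0 − (-0.9542)) = 0.659.
μ = 3.178 − (-0.9542)·0.659 = 3.807.
E[T] = exp(μ + σ²/2) = exp(3.807 + 0.2170) = 55.9 hours.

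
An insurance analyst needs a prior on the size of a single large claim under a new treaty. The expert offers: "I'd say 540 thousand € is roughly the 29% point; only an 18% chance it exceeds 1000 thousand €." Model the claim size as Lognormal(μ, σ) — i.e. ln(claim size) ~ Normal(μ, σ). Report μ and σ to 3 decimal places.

μ ≈ 6.524, σ ≈ 0.420

If T ~ Lognormal(μ,σ) then ln T ~ Normal(μ,σ), so the p-quantile of ln T is μ + z_p·σ.
ln(540) = 6.292 and ln(1000) = 6.908; z_{0.29} = -0.5534, z_{0.82} = 0.9154.
σ = (6.908 − 6.292)/(0.9154 − (-0.5534)) = 0.420.
μ = 6.292 − (-0.5534)·0.420 = 6.524.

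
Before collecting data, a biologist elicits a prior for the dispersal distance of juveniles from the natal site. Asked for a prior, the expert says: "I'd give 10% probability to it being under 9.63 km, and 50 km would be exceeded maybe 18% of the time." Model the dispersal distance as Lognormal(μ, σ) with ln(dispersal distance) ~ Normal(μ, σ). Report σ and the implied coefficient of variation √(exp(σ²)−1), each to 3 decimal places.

σ ≈ 0.750, CV ≈ 0.869

If T ~ Lognormal(μ,σ) then ln T ~ Normal(μ,σ), so the p-quantile of ln T is μ + z_p·σ.
ln(9.63) = 2.265 and ln(50) = 3.912; z_{0.1} = -1.282, z_{0.82} = 0.9154.
σ = (3.912 − 2.265)/(0.9154 − (-1.282)) = 0.750.
μ = 2.265 − (-1.282)·0.750 = 3.226.
CV = √(exp(σ²)−1) = √(exp(0.5621)−1) = 0.869.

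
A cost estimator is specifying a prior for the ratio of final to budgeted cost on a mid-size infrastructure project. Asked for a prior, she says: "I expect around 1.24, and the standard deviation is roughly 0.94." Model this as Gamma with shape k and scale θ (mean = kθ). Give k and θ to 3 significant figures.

k ≈ 1.74, θ ≈ 0.713

For Gamma(k, scale θ): mean = kθ, variance = kθ², so CV = 1/√k.
CV = SD/mean = 0.94/1.24 = 0.7581, hence k = 1/CV² = 1.74.
Then θ = mean/k = 1.24/1.74 = 0.713.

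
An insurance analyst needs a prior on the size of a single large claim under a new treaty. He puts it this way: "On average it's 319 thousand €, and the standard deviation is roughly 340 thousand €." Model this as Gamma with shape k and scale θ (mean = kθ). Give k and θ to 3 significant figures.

For Gamma(k, scale θ): mean = kθ, variance = kθ², so CV = 1/√k.
CV = SD/mean = 340/319 = 1.066, hence k = 1/CV² = 0.88.
Then θ = mean/k = 319/0.88 = 362.

k ≈ 0.88, θ ≈ 362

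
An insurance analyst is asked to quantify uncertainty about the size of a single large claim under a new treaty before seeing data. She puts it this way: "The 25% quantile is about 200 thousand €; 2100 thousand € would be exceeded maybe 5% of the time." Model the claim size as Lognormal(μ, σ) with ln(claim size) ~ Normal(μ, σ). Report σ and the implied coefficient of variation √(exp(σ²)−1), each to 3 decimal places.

If T ~ Lognormal(μ,σ) then ln T ~ Normal(μ,σ), so the p-quantile of ln T is μ + z_p·σ.
ln(200) = 5.298 and ln(2100) = 7.65; z_{0.25} = -0.6745, z_{0.95} = 1.645.
σ = (7.65 − 5.298)/(1.645 − (-0.6745)) = 1.014.
μ = 5.298 − (-0.6745)·1.014 = 5.982.
CV = √(exp(σ²)−1) = √(exp(1.0278)−1) = 1.340.

σ ≈ 1.014, CV ≈ 1.340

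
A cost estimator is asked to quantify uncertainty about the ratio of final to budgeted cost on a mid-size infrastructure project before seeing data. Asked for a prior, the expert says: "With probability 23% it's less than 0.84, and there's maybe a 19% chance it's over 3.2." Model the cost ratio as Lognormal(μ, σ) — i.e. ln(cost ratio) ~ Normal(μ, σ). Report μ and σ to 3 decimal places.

If T ~ Lognormal(μ,σ) then ln T ~ Normal(μ,σ), so the p-quantile of ln T is μ + z_p·σ.
ln(0.84) = -0.1744 and ln(3.2) = 1.163; z_{0.23} = -0.7388, z_{0.81} = 0.8779.
σ = (1.163 − -0.1744)/(0.8779 − (-0.7388)) = 0.827.
μ = -0.1744 − (-0.7388)·0.827 = 0.437.

μ ≈ 0.437, σ ≈ 0.827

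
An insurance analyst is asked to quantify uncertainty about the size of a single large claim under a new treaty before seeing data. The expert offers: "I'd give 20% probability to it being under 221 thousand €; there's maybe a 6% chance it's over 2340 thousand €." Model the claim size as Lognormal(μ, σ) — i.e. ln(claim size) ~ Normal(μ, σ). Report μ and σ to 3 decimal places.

If T ~ Lognormal(μ,σ) then ln T ~ Normal(μ,σ), so the p-quantile of ln T is μ + z_p·σ.
ln(221) = 5.398 and ln(2340) = 7.758; z_{0.2} = -0.8416, z_{0.94} = 1.555.
σ = (7.758 − 5.398)/(1.555 − (-0.8416)) = 0.985.
μ = 5.398 − (-0.8416)·0.985 = 6.227.

μ ≈ 6.227, σ ≈ 0.985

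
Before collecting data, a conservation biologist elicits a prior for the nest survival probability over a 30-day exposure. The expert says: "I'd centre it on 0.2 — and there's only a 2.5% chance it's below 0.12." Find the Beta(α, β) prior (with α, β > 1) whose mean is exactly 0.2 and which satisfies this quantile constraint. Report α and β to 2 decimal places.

With mean 0.2 fixed, write α = 0.2s, β = 0.8s where s = α+β.
Need P(θ < 0.12) = 0.025 under Beta(0.2s, 0.8s). Normal approximation: (q−m)/√(m(1−m)/s) ≈ z_{0.025} = -1.96, so s ≈ 0.2·0.8·(-1.96)²/(0.12−0.2)² = 96.0.
At s = 96.0: P(θ<0.12) ≈ 0.015. Adjusting to match 0.025 gives s ≈ 79.04.
So α = 0.2·79.04 ≈ 15.81, β = 0.8·79.04 ≈ 63.23.

α ≈ 15.81, β ≈ 63.23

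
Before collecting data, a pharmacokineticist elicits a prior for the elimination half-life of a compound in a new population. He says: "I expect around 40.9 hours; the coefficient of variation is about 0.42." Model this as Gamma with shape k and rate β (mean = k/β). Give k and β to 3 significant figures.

k ≈ 5.67, β ≈ 0.139

For Gamma(k, rate β): mean = k/β, variance = k/β², so CV = 1/√k.
CV = 0.42, hence k = 1/CV² = 5.67.
Then β = k/mean = 5.67/40.9 = 0.139.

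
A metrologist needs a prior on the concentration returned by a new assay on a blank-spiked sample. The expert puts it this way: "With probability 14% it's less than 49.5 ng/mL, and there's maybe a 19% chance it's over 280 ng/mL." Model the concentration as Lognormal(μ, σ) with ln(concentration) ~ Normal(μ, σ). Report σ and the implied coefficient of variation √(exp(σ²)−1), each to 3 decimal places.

If T ~ Lognormal(μ,σ) then ln T ~ Normal(μ,σ), so the p-quantile of ln T is μ + z_p·σ.
ln(49.5) = 3.902 and ln(280) = 5.635; z_{0.14} = -1.08, z_{0.81} = 0.8779.
σ = (5.635 − 3.902)/(0.8779 − (-1.08)) = 0.885.
μ = 3.902 − (-1.08)·0.885 = 4.858.
CV = √(exp(σ²)−1) = √(exp(0.7830)−1) = 1.090.

σ ≈ 0.885, CV ≈ 1.090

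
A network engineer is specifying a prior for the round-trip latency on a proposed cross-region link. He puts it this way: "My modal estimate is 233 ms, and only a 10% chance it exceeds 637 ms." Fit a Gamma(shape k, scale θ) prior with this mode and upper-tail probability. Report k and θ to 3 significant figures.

k ≈ 2.89, θ ≈ 123

Gamma(k,θ) with k>1 has mode (k−1)θ, so θ = 233/(k−1).
Need P(X < 637) = 0.9 with θ tied to k this way. Start at k = 2, θ = 233: P(X<637) ≈ 0.757.
Too low — raise k to concentrate. Iterating converges to k ≈ 2.89.
Then θ = 233/(2.89−1) ≈ 123.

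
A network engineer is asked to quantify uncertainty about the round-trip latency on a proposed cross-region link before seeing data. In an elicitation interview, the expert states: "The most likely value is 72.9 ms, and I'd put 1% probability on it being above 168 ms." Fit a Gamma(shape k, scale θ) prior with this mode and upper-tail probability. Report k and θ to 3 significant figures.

k ≈ 7.85, θ ≈ 10.6

Gamma(k,θ) with k>1 has mode (k−1)θ, so θ = 72.9/(k−1).
Need P(X < 168) = 0.99 with θ tied to k this way. Start at k = 2, θ = 72.9: P(X<168) ≈ 0.670.
Too low — raise k to concentrate. Iterating converges to k ≈ 7.85.
Then θ = 72.9/(7.85−1) ≈ 10.6.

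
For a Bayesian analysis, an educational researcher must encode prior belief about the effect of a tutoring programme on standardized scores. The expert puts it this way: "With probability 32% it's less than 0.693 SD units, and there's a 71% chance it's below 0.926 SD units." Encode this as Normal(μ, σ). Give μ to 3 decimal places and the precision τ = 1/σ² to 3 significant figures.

μ = 0.800, τ = 19.2

For Normal(μ,σ), the p-quantile is μ + z_p·σ. Here z_{0.32} = -0.4677, z_{0.71} = 0.5534.
So 0.693 = μ − 0.4677σ and 0.926 = μ + 0.5534σ.
Subtracting: σ = (0.926 − 0.693)/(0.5534 − (-0.4677)) = 0.228.
Then μ = 0.693 − (-0.4677)·0.228 = 0.800.
Precision τ = 1/σ² = 1/0.2282² = 19.2.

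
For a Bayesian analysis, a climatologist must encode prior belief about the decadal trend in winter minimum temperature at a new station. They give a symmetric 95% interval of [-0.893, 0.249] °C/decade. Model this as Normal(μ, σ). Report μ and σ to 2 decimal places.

A symmetric 95% interval runs μ ± z·σ with z = 1.96.
Half-width = 0.571, so σ = 0.571/1.96 = 0.29.
μ is the interval midpoint, -0.32.

μ = -0.32, σ = 0.29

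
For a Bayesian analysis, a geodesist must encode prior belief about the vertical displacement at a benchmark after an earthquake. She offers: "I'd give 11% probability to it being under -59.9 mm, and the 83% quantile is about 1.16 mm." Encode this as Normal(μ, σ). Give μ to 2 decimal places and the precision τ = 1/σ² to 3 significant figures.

μ = -25.56, τ = 0.00128

For Normal(μ,σ), the p-quantile is μ + z_p·σ. Here z_{0.11} = -1.227, z_{0.83} = 0.9542.
So -59.9 = μ − 1.227σ and 1.16 = μ + 0.9542σ.
Subtracting: σ = (1.16 − -59.9)/(0.9542 − (-1.227)) = 28.00.
Then μ = -59.9 − (-1.227)·28.00 = -25.56.
Precision τ = 1/σ² = 1/28² = 0.00128.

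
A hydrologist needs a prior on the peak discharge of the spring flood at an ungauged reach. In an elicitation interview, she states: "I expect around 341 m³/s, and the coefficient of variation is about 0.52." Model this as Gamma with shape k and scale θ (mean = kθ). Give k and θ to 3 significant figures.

For Gamma(k, scale θ): mean = kθ, variance = kθ², so CV = 1/√k.
CV = 0.52, hence k = 1/CV² = 3.7.
Then θ = mean/k = 341/3.7 = 92.2.

k ≈ 3.7, θ ≈ 92.2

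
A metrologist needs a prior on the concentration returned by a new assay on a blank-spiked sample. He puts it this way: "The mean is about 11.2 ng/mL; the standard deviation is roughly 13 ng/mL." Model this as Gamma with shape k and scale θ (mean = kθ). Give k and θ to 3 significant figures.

k ≈ 0.742, θ ≈ 15.1

For Gamma(k, scale θ): mean = kθ, variance = kθ², so CV = 1/√k.
CV = SD/mean = 13/11.2 = 1.161, hence k = 1/CV² = 0.742.
Then θ = mean/k = 11.2/0.742 = 15.1.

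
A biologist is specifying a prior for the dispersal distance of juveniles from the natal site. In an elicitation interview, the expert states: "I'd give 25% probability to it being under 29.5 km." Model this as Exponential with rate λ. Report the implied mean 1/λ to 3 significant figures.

mean ≈ 103 km

P(T < 29.5) = 1 − e^(−λ·29.5) = 0.25, so λ = −ln(1−0.25)/29.5 = −ln(0.75)/29.5 = 0.00975.
Mean = 1/λ = 103 km.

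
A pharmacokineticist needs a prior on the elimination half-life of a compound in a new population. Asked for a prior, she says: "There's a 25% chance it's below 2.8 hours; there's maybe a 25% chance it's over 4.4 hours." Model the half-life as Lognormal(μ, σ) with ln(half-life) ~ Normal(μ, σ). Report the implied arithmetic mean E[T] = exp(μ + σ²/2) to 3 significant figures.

E[T] ≈ 3.71 hours

If T ~ Lognormal(μ,σ) then ln T ~ Normal(μ,σ), so the p-quantile of ln T is μ + z_p·σ.
ln(2.8) = 1.03 and ln(4.4) = 1.482; z_{0.25} = -0.6745, z_{0.75} = 0.6745.
σ = (1.482 − 1.03)/(0.6745 − (-0.6745)) = 0.335.
μ = 1.03 − (-0.6745)·0.335 = 1.256.
E[T] = exp(μ + σ²/2) = exp(1.256 + 0.0561) = 3.71 hours.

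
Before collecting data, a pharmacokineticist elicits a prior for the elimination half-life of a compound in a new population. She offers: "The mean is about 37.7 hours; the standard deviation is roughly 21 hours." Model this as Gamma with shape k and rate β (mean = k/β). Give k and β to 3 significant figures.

k ≈ 3.22, β ≈ 0.0855

For Gamma(k, rate β): mean = k/β, variance = k/β², so CV = 1/√k.
CV = SD/mean = 21/37.7 = 0.557, hence k = 1/CV² = 3.22.
Then β = k/mean = 3.22/37.7 = 0.0855.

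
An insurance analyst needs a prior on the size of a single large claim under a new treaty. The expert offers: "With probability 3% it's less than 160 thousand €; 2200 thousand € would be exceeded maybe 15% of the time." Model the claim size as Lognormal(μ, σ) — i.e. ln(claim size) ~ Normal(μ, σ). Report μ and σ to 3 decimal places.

μ ≈ 6.765, σ ≈ 0.898

If T ~ Lognormal(μ,σ) then ln T ~ Normal(μ,σ), so the p-quantile of ln T is μ + z_p·σ.
ln(160) = 5.075 and ln(2200) = 7.696; z_{0.03} = -1.881, z_{0.85} = 1.036.
σ = (7.696 − 5.075)/(1.036 − (-1.881)) = 0.898.
μ = 5.075 − (-1.881)·0.898 = 6.765.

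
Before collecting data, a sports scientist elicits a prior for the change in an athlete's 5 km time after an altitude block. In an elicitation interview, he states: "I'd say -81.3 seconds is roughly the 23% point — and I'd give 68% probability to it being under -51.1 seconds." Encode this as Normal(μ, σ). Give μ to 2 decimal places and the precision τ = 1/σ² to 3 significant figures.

μ = -62.81, τ = 0.0016

For Normal(μ,σ), the p-quantile is μ + z_p·σ. Here z_{0.23} = -0.7388, z_{0.68} = 0.4677.
So -81.3 = μ − 0.7388σ and -51.1 = μ + 0.4677σ.
Subtracting: σ = (-51.1 − -81.3)/(0.4677 − (-0.7388)) = 25.03.
Then μ = -81.3 − (-0.7388)·25.03 = -62.81.
Precision τ = 1/σ² = 1/25.03² = 0.0016.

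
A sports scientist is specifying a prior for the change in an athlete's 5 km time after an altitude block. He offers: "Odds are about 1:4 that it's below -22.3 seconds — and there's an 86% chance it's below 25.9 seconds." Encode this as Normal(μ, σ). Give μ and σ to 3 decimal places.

The p-quantile of Normal(μ,σ) is μ + z_p·σ, with z_{0.2} = -0.8416 and z_{0.86} = 1.08.
Eliminate σ: μ = (z₂·x₁ − z₁·x₂)/(z₂ − z₁) = (1.08·-22.3 − (-0.8416)·25.9)/1.922 = -1.193.
Then σ = (x₂ − x₁)/(z₂ − z₁) = (25.9 − -22.3)/1.922 = 25.079.

μ = -1.193, σ = 25.079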